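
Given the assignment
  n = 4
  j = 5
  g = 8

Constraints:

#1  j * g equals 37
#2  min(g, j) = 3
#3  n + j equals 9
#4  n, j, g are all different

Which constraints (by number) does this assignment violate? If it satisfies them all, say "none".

Violated: 1 and 2.

#1 j * g = 5 * 8 = 40, not 37 — does not hold.
#2 min(8, 5) = 5, not 3 — does not hold.
#3 n + j = 4 + 5 = 9 — holds.
#4 values 4, 5, 8 are pairwise distinct — holds.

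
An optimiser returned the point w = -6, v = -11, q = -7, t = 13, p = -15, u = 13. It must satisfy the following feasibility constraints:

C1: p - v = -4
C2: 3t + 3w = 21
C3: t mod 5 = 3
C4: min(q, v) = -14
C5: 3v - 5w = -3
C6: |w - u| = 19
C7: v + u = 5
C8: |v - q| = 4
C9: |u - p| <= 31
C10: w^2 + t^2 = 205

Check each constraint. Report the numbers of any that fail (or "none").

C1: p - v = -15 - (-11) = -4  yes
C2: 3t + 3w = 3(13) + 3(-6) = 21  yes
C3: 13 mod 5 = 3  yes
C4: min(-7, -11) = -11, not -14  no
C5: 3v - 5w = 3(-11) - 5(-6) = -3  yes
C6: |-6 - 13| = 19  yes
C7: v + u = -11 + 13 = 2, not 5  no
C8: |-11 - (-7)| = 4  yes
C9: |13 - (-15)| = 28; 28 ≤ 31  yes
C10: w^2 + t^2 = (-6)^2 + 13^2 = 36 + 169 = 205  yes

Violated: 4 and 7.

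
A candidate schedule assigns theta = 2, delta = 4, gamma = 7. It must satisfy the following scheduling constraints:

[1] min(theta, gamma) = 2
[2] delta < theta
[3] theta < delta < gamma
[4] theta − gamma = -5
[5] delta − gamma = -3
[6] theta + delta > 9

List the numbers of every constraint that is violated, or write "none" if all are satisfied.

[1] min(2, 7) = 2  true
[2] delta = 4, theta = 2; 4 ≥ 2 (want <)  false
[3] values 2 < 4 < 7  true
[4] theta − gamma = 2 − 7 = -5  true
[5] delta − gamma = 4 − 7 = -3  true
[6] theta + delta = 2 + 4 = 6; 6 ≤ 9, bound 9 not met  false

Violated: 2 and 6.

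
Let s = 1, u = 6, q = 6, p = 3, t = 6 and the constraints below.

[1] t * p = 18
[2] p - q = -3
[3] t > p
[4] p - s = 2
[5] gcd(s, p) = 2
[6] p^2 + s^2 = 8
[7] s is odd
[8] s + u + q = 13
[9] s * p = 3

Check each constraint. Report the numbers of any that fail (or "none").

[1] t * p = 6 * 3 = 18 — satisfied.
[2] p - q = 3 - 6 = -3 — satisfied.
[3] t = 6, p = 3; 6 > 3 — satisfied.
[4] p - s = 3 - 1 = 2 — satisfied.
[5] gcd(1, 3) = 1, not 2 — violated.
[6] p^2 + s^2 = 3^2 + 1^2 = 9 + 1 = 10, not 8 — violated.
[7] s = 1 is odd — satisfied.
[8] s + u + q = 1 + 6 + 6 = 13 — satisfied.
[9] s * p = 1 * 3 = 3 — satisfied.

No — constraints 5 and 6 are not satisfied.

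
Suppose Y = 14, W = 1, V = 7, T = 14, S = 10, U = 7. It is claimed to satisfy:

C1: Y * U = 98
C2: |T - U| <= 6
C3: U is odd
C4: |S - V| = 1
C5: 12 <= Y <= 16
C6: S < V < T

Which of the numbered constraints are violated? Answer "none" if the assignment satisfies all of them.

C1: Y * U = 14 * 7 = 98  yes
C2: |14 - 7| = 7; 7 > 6, exceeds bound 6  no
C3: U = 7 is odd  yes
C4: |10 - 7| = 3, not 1  no
C5: Y = 14 lies in [12, 16]  yes
C6: values 10, 7, 14; S = 10 is not < V = 7  no

No — constraints 2, 4, 6 are not satisfied.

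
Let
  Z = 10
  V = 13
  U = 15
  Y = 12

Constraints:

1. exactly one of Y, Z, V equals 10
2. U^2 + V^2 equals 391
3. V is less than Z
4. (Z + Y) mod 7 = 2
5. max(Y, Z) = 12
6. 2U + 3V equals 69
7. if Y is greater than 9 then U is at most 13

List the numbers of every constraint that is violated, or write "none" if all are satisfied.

1. Y=12, Z=10, V=13; 1 of them equals 10  ✔
2. U^2 + V^2 = 15^2 + 13^2 = 225 + 169 = 394, not 391  ✘
3. V = 13, Z = 10; 13 ≥ 10 (want <)  ✘
4. Z + Y = 22; 22 mod 7 = 1, not 2  ✘
5. max(12, 10) = 12  ✔
6. 2U + 3V = 2(15) + 3(13) = 69  ✔
7. Y = 12 > 9, so we need U ≤ 13; but U = 15 > 13  ✘

The assignment fails constraints 2, 3, 4, and 7.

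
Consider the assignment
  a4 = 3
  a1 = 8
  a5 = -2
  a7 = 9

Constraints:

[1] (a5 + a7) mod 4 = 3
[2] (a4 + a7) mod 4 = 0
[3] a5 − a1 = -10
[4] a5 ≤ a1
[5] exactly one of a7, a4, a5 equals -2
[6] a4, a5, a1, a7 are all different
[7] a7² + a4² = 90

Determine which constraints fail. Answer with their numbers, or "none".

[1] a5 + a7 = 7; 7 mod 4 = 3  true
[2] a4 + a7 = 12; 12 mod 4 = 0  true
[3] a5 − a1 = -2 − 8 = -10  true
[4] a5 = -2, a1 = 8; -2 ≤ 8  true
[5] a7=9, a4=3, a5=-2; 1 of them equals -2  true
[6] values 3, -2, 8, 9 are pairwise distinct  true
[7] a7² + a4² = 9² + 3² = 81 + 9 = 90  true

No violations.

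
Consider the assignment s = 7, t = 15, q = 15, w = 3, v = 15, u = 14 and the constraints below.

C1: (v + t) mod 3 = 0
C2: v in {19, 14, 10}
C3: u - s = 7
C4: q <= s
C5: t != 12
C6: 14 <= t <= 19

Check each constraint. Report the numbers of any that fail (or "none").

Violated: 2 and 4.

C1: v + t = 30; 30 mod 3 = 0  yes
C2: v = 15 is not in {19, 14, 10}  no
C3: u - s = 14 - 7 = 7  yes
C4: q = 15, s = 7; 15 > 7 (want ≤)  no
C5: t = 15, and 15 ≠ 12  yes
C6: t = 15 lies in [14, 19]  yes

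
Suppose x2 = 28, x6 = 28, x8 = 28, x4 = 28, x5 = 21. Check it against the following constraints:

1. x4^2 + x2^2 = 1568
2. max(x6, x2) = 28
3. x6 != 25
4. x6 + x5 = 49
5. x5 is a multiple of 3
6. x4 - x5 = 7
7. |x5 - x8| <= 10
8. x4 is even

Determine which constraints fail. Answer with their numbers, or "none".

1. x4^2 + x2^2 = 28^2 + 28^2 = 784 + 784 = 1568  holds
2. max(28, 28) = 28  holds
3. x6 = 28, and 28 ≠ 25  holds
4. x6 + x5 = 28 + 21 = 49  holds
5. 21 / 3 = 7, so 3 divides 21  holds
6. x4 - x5 = 28 - 21 = 7  holds
7. |21 - 28| = 7; 7 ≤ 10  holds
8. x4 = 28 is even  holds

All constraints are satisfied.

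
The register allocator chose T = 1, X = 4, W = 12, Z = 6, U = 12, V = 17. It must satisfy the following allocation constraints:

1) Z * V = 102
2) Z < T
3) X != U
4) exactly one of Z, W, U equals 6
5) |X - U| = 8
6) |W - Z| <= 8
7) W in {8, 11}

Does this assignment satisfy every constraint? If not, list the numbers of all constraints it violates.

1) Z * V = 6 * 17 = 102 — satisfied.
2) Z = 6, T = 1; 6 ≥ 1 (want <) — violated.
3) X = 4, U = 12; distinct — satisfied.
4) Z=6, W=12, U=12; 1 of them equals 6 — satisfied.
5) |4 - 12| = 8 — satisfied.
6) |12 - 6| = 6; 6 ≤ 8 — satisfied.
7) W = 12 is not in {8, 11} — violated.

Violated: 2 and 7.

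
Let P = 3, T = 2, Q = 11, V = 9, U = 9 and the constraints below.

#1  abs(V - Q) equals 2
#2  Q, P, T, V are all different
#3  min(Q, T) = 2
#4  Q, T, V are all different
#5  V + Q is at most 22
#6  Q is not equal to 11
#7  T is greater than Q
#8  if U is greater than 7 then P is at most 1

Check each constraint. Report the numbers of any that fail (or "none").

The assignment fails constraints 6, 7, 8.

#1 abs(9 - 11) = 2  ✔
#2 values 11, 3, 2, 9 are pairwise distinct  ✔
#3 min(11, 2) = 2  ✔
#4 values 11, 2, 9 are pairwise distinct  ✔
#5 V + Q = 9 + 11 = 20; 20 ≤ 22  ✔
#6 Q = 11, but 11 is required to differ  ✘
#7 T = 2, Q = 11; 2 ≤ 11 (want >)  ✘
#8 U = 9 > 7, so we need P ≤ 1; but P = 3 > 1  ✘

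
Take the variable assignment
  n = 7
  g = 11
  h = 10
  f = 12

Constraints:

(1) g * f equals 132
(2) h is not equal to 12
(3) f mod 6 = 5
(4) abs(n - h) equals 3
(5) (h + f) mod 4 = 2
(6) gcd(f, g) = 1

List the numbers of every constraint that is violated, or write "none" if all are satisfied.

(1) g * f = 11 * 12 = 132 — holds.
(2) h = 10, and 10 ≠ 12 — holds.
(3) 12 mod 6 = 0, not 5 — does not hold.
(4) abs(7 - 10) = 3 — holds.
(5) h + f = 22; 22 mod 4 = 2 — holds.
(6) gcd(12, 11) = 1 — holds.

Constraint 3 does not hold.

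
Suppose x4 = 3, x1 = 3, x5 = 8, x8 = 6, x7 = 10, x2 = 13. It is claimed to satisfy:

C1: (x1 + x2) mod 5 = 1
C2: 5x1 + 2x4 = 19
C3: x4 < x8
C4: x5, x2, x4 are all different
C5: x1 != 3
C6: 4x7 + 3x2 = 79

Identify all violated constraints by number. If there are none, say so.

The assignment fails constraints 2 and 5.

C1: x1 + x2 = 16; 16 mod 5 = 1 — OK.
C2: 5x1 + 2x4 = 5(3) + 2(3) = 21, not 19 — violated.
C3: x4 = 3, x8 = 6; 3 < 6 — OK.
C4: values 8, 13, 3 are pairwise distinct — OK.
C5: x1 = 3, but 3 is required to differ — violated.
C6: 4x7 + 3x2 = 4(10) + 3(13) = 79 — OK.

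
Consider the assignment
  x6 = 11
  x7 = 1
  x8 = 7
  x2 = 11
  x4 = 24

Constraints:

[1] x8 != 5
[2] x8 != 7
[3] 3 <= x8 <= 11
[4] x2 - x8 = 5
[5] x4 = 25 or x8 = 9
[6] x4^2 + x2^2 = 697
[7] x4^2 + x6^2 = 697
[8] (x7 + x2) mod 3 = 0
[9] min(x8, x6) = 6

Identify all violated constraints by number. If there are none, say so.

No — constraints 2, 4, 5, and 9 are not satisfied.

[1] x8 = 7, and 7 ≠ 5 — satisfied.
[2] x8 = 7, but 7 is required to differ — violated.
[3] x8 = 7 lies in [3, 11] — satisfied.
[4] x2 - x8 = 11 - 7 = 4, not 5 — violated.
[5] x4 = 24 ≠ 25 and x8 = 7 ≠ 9; both disjuncts false — violated.
[6] x4^2 + x2^2 = 24^2 + 11^2 = 576 + 121 = 697 — satisfied.
[7] x4^2 + x6^2 = 24^2 + 11^2 = 576 + 121 = 697 — satisfied.
[8] x7 + x2 = 12; 12 mod 3 = 0 — satisfied.
[9] min(7, 11) = 7, not 6 — violated.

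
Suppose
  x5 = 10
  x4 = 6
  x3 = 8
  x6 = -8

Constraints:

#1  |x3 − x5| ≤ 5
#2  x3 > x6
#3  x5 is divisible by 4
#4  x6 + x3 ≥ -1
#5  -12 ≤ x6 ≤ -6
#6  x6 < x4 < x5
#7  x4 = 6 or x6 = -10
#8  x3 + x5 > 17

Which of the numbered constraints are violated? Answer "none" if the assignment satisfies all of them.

Constraint 3 is violated.

#1 |8 − 10| = 2; 2 ≤ 5 — OK.
#2 x3 = 8, x6 = -8; 8 > -8 — OK.
#3 10 = 4×2 + 2, so 4 does not divide 10 — violated.
#4 x6 + x3 = -8 + 8 = 0; 0 ≥ -1 — OK.
#5 x6 = -8 lies in [-12, -6] — OK.
#6 values -8 < 6 < 10 — OK.
#7 x4 = 6 = 6 (first disjunct) — OK.
#8 x3 + x5 = 8 + 10 = 18; 18 > 17 — OK.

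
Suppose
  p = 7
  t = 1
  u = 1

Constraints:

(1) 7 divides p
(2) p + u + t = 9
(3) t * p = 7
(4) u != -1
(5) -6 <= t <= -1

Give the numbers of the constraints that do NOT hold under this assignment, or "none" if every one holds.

Violated: 5.

(1) 7 / 7 = 1, so 7 divides 7  ✓
(2) p + u + t = 7 + 1 + 1 = 9  ✓
(3) t * p = 1 * 7 = 7  ✓
(4) u = 1, and 1 ≠ -1  ✓
(5) t = 1 is outside [-6, -1]  ✗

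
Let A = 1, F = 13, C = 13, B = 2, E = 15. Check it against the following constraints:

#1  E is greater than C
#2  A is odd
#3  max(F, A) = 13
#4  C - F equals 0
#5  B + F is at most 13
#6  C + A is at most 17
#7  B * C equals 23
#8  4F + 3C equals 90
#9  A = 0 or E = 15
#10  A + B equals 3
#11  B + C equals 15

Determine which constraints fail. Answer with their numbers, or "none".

Constraints 5, 7, and 8 do not hold.

#1 E = 15, C = 13; 15 > 13 — holds.
#2 A = 1 is odd — holds.
#3 max(13, 1) = 13 — holds.
#4 C - F = 13 - 13 = 0 — holds.
#5 B + F = 2 + 13 = 15; 15 > 13, bound 13 not met — does not hold.
#6 C + A = 13 + 1 = 14; 14 ≤ 17 — holds.
#7 B * C = 2 * 13 = 26, not 23 — does not hold.
#8 4F + 3C = 4(13) + 3(13) = 91, not 90 — does not hold.
#9 A = 1 ≠ 0, but E = 15 = 15 (second disjunct) — holds.
#10 A + B = 1 + 2 = 3 — holds.
#11 B + C = 2 + 13 = 15 — holds.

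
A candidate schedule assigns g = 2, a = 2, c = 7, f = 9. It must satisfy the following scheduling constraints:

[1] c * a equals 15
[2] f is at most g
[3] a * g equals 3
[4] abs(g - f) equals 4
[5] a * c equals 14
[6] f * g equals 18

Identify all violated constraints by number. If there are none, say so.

[1] c * a = 7 * 2 = 14, not 15 — violated.
[2] f = 9, g = 2; 9 > 2 (want ≤) — violated.
[3] a * g = 2 * 2 = 4, not 3 — violated.
[4] abs(2 - 9) = 7, not 4 — violated.
[5] a * c = 2 * 7 = 14 — OK.
[6] f * g = 9 * 2 = 18 — OK.

The assignment fails constraints 1, 2, 3, 4.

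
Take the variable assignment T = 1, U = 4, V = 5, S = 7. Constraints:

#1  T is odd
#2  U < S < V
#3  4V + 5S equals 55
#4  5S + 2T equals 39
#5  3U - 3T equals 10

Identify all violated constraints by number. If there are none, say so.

#1 T = 1 is odd — holds.
#2 values 4, 7, 5; S = 7 is not < V = 5 — does not hold.
#3 4V + 5S = 4(5) + 5(7) = 55 — holds.
#4 5S + 2T = 5(7) + 2(1) = 37, not 39 — does not hold.
#5 3U - 3T = 3(4) - 3(1) = 9, not 10 — does not hold.

No — constraints 2, 4, 5 are not satisfied.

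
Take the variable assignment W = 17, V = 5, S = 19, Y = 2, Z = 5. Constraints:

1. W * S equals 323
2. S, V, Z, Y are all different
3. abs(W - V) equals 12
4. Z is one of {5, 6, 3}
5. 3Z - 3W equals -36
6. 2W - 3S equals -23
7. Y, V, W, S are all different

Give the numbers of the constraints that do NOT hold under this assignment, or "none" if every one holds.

1. W * S = 17 * 19 = 323 — satisfied.
2. V = Z = 5, not all different — violated.
3. abs(17 - 5) = 12 — satisfied.
4. Z = 5 is in {5, 6, 3} — satisfied.
5. 3Z - 3W = 3(5) - 3(17) = -36 — satisfied.
6. 2W - 3S = 2(17) - 3(19) = -23 — satisfied.
7. values 2, 5, 17, 19 are pairwise distinct — satisfied.

Constraint 2 does not hold.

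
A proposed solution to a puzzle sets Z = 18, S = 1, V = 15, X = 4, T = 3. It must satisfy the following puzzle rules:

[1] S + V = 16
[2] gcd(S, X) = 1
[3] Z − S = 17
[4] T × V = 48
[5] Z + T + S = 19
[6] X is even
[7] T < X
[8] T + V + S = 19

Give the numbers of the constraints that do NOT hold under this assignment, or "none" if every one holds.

Violated: 4 and 5.

[1] S + V = 1 + 15 = 16 — holds.
[2] gcd(1, 4) = 1 — holds.
[3] Z − S = 18 − 1 = 17 — holds.
[4] T × V = 3 × 15 = 45, not 48 — fails.
[5] Z + T + S = 18 + 3 + 1 = 22, not 19 — fails.
[6] X = 4 is even — holds.
[7] T = 3, X = 4; 3 < 4 — holds.
[8] T + V + S = 3 + 15 + 1 = 19 — holds.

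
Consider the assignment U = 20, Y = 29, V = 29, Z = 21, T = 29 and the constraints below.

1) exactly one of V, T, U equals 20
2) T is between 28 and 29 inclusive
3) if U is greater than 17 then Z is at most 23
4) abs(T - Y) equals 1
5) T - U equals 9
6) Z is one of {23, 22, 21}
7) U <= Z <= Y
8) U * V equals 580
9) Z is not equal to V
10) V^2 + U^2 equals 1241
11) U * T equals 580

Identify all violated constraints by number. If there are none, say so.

No — constraint 4 is not satisfied.

1) V=29, T=29, U=20; 1 of them equals 20  holds
2) T = 29 lies in [28, 29]  holds
3) U = 20 > 17, so we need Z ≤ 23; Z = 21 ≤ 23  holds
4) abs(29 - 29) = 0, not 1  fails
5) T - U = 29 - 20 = 9  holds
6) Z = 21 is in {23, 22, 21}  holds
7) values 20 <= 21 <= 29  holds
8) U * V = 20 * 29 = 580  holds
9) Z = 21, V = 29; distinct  holds
10) V^2 + U^2 = 29^2 + 20^2 = 841 + 400 = 1241  holds
11) U * T = 20 * 29 = 580  holds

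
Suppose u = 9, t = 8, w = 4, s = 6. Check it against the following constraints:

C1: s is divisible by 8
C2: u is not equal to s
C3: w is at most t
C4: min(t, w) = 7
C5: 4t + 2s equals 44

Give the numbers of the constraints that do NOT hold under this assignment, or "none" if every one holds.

C1: 6 = 8*0 + 6, so 8 does not divide 6  FAIL
C2: u = 9, s = 6; distinct  OK
C3: w = 4, t = 8; 4 ≤ 8  OK
C4: min(8, 4) = 4, not 7  FAIL
C5: 4t + 2s = 4(8) + 2(6) = 44  OK

Constraints 1, 4 are violated.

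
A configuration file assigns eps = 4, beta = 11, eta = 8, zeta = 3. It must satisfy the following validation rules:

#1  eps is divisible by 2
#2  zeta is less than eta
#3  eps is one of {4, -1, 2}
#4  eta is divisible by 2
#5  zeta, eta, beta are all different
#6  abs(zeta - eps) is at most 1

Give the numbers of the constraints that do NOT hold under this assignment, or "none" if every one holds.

No violations.

#1 4 / 2 = 2, so 2 divides 4 — holds.
#2 zeta = 3, eta = 8; 3 < 8 — holds.
#3 eps = 4 is in {4, -1, 2} — holds.
#4 8 / 2 = 4, so 2 divides 8 — holds.
#5 values 3, 8, 11 are pairwise distinct — holds.
#6 abs(3 - 4) = 1; 1 ≤ 1 — holds.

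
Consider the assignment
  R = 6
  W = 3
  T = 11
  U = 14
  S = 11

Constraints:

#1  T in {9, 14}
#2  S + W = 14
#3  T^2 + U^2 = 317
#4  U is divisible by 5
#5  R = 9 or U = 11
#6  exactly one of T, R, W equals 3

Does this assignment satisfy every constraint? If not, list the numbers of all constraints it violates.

Constraints 1, 4, and 5 are violated.

#1 T = 11 is not in {9, 14} — violated.
#2 S + W = 11 + 3 = 14 — OK.
#3 T^2 + U^2 = 11^2 + 14^2 = 121 + 196 = 317 — OK.
#4 14 = 5*2 + 4, so 5 does not divide 14 — violated.
#5 R = 6 ≠ 9 and U = 14 ≠ 11; both disjuncts false — violated.
#6 T=11, R=6, W=3; 1 of them equals 3 — OK.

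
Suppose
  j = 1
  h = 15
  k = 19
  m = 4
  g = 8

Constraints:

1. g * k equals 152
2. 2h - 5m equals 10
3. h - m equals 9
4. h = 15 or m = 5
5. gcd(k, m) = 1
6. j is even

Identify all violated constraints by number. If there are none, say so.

Constraints 3 and 6 do not hold.

1. g * k = 8 * 19 = 152  yes
2. 2h - 5m = 2(15) - 5(4) = 10  yes
3. h - m = 15 - 4 = 11, not 9  no
4. h = 15 = 15 (first disjunct)  yes
5. gcd(19, 4) = 1  yes
6. j = 1 is odd  no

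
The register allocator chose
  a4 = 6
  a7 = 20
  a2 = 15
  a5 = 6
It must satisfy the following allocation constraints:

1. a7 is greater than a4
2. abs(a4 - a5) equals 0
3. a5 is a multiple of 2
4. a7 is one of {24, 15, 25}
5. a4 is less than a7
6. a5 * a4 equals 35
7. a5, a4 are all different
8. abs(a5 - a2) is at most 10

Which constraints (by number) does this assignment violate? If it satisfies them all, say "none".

The assignment fails constraints 4, 6, 7.

1. a7 = 20, a4 = 6; 20 > 6  true
2. abs(6 - 6) = 0  true
3. 6 / 2 = 3, so 2 divides 6  true
4. a7 = 20 is not in {24, 15, 25}  false
5. a4 = 6, a7 = 20; 6 < 20  true
6. a5 * a4 = 6 * 6 = 36, not 35  false
7. a5 = a4 = 6, not all different  false
8. abs(6 - 15) = 9; 9 ≤ 10  true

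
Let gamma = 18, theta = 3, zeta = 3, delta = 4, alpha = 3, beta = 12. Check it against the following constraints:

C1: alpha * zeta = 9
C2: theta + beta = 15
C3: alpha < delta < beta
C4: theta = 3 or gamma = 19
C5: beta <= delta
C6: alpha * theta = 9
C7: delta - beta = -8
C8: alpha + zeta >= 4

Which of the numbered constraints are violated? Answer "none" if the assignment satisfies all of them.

The assignment fails constraint 5.

C1: alpha * zeta = 3 * 3 = 9  ✔
C2: theta + beta = 3 + 12 = 15  ✔
C3: values 3 < 4 < 12  ✔
C4: theta = 3 = 3 (first disjunct)  ✔
C5: beta = 12, delta = 4; 12 > 4 (want ≤)  ✘
C6: alpha * theta = 3 * 3 = 9  ✔
C7: delta - beta = 4 - 12 = -8  ✔
C8: alpha + zeta = 3 + 3 = 6; 6 ≥ 4  ✔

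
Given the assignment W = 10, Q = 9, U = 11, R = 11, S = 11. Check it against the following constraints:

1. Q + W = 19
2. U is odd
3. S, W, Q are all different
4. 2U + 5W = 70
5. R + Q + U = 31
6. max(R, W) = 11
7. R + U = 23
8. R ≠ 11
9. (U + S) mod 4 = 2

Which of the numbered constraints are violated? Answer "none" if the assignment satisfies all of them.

Constraints 4, 7, and 8 are violated.

1. Q + W = 9 + 10 = 19 — holds.
2. U = 11 is odd — holds.
3. values 11, 10, 9 are pairwise distinct — holds.
4. 2U + 5W = 2(11) + 5(10) = 72, not 70 — does not hold.
5. R + Q + U = 11 + 9 + 11 = 31 — holds.
6. max(11, 10) = 11 — holds.
7. R + U = 11 + 11 = 22, not 23 — does not hold.
8. R = 11, but 11 is required to differ — does not hold.
9. U + S = 22; 22 mod 4 = 2 — holds.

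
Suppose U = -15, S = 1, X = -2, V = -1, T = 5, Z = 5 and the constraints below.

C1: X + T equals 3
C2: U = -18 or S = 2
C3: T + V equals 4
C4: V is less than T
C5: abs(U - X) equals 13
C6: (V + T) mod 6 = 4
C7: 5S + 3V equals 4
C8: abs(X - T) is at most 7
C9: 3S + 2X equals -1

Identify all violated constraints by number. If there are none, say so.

Violated: 2, 7.

C1: X + T = -2 + 5 = 3 — holds.
C2: U = -15 ≠ -18 and S = 1 ≠ 2; both disjuncts false — does not hold.
C3: T + V = 5 + (-1) = 4 — holds.
C4: V = -1, T = 5; -1 < 5 — holds.
C5: abs(-15 - (-2)) = 13 — holds.
C6: V + T = 4; 4 mod 6 = 4 — holds.
C7: 5S + 3V = 5(1) + 3(-1) = 2, not 4 — does not hold.
C8: abs(-2 - 5) = 7; 7 ≤ 7 — holds.
C9: 3S + 2X = 3(1) + 2(-2) = -1 — holds.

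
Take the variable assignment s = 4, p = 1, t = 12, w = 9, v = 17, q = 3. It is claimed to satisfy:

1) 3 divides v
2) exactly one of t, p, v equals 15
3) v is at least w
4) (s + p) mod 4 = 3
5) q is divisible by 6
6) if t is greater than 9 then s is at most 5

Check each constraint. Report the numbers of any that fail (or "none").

1) 17 = 3*5 + 2, so 3 does not divide 17 — does not hold.
2) t=12, p=1, v=17; 0 of them equal 15, not exactly one — does not hold.
3) v = 17, w = 9; 17 ≥ 9 — holds.
4) s + p = 5; 5 mod 4 = 1, not 3 — does not hold.
5) 3 = 6*0 + 3, so 6 does not divide 3 — does not hold.
6) t = 12 > 9, so we need s ≤ 5; s = 4 ≤ 5 — holds.

No — constraints 1, 2, 4, 5 are not satisfied.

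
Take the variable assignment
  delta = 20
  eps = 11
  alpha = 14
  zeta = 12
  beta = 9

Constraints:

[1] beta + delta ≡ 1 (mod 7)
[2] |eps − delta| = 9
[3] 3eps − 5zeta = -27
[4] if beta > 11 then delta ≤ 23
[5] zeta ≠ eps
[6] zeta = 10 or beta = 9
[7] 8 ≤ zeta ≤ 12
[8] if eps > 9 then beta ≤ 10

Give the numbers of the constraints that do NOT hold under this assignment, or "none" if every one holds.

[1] beta + delta = 29; 29 mod 7 = 1 — holds.
[2] |11 − 20| = 9 — holds.
[3] 3eps − 5zeta = 3(11) − 5(12) = -27 — holds.
[4] beta = 9, not > 11; antecedent false, conditional vacuously true — holds.
[5] zeta = 12, eps = 11; distinct — holds.
[6] zeta = 12 ≠ 10, but beta = 9 = 9 (second disjunct) — holds.
[7] zeta = 12 lies in [8, 12] — holds.
[8] eps = 11 > 9, so we need beta ≤ 10; beta = 9 ≤ 10 — holds.

No violations.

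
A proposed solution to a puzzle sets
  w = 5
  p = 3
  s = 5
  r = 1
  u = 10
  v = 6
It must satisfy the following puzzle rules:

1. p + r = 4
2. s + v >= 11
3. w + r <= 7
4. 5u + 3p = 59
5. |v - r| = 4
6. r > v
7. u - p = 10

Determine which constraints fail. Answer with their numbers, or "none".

Constraints 5, 6, and 7 do not hold.

1. p + r = 3 + 1 = 4  ✔
2. s + v = 5 + 6 = 11; 11 ≥ 11  ✔
3. w + r = 5 + 1 = 6; 6 ≤ 7  ✔
4. 5u + 3p = 5(10) + 3(3) = 59  ✔
5. |6 - 1| = 5, not 4  ✘
6. r = 1, v = 6; 1 ≤ 6 (want >)  ✘
7. u - p = 10 - 3 = 7, not 10  ✘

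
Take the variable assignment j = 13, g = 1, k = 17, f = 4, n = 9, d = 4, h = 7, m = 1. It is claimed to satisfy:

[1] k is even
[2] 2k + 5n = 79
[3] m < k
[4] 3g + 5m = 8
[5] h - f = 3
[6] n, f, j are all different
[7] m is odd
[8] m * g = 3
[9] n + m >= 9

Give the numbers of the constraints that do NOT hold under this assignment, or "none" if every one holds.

[1] k = 17 is odd — fails.
[2] 2k + 5n = 2(17) + 5(9) = 79 — holds.
[3] m = 1, k = 17; 1 < 17 — holds.
[4] 3g + 5m = 3(1) + 5(1) = 8 — holds.
[5] h - f = 7 - 4 = 3 — holds.
[6] values 9, 4, 13 are pairwise distinct — holds.
[7] m = 1 is odd — holds.
[8] m * g = 1 * 1 = 1, not 3 — fails.
[9] n + m = 9 + 1 = 10; 10 ≥ 9 — holds.

No — constraints 1, 8 are not satisfied.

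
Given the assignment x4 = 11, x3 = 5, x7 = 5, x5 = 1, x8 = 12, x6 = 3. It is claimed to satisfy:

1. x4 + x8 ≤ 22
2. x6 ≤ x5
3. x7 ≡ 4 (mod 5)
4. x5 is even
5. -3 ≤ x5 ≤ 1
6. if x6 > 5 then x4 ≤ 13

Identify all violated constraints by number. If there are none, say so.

Constraints 1, 2, 3, and 4 are violated.

1. x4 + x8 = 11 + 12 = 23; 23 > 22, bound 22 not met — violated.
2. x6 = 3, x5 = 1; 3 > 1 (want ≤) — violated.
3. 5 mod 5 = 0, not 4 — violated.
4. x5 = 1 is odd — violated.
5. x5 = 1 lies in [-3, 1] — OK.
6. x6 = 3, not > 5; antecedent false, conditional vacuously true — OK.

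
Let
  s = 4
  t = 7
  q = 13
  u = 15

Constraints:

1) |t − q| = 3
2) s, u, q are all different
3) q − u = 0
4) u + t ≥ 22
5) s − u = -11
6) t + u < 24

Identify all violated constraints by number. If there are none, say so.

1) |7 − 13| = 6, not 3 — fails.
2) values 4, 15, 13 are pairwise distinct — holds.
3) q − u = 13 − 15 = -2, not 0 — fails.
4) u + t = 15 + 7 = 22; 22 ≥ 22 — holds.
5) s − u = 4 − 15 = -11 — holds.
6) t + u = 7 + 15 = 22; 22 < 24 — holds.

The assignment fails constraints 1 and 3.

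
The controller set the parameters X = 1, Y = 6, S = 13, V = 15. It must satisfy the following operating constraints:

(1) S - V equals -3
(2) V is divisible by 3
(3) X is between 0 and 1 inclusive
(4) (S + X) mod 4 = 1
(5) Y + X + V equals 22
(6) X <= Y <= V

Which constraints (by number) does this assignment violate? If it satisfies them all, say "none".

(1) S - V = 13 - 15 = -2, not -3  ✗
(2) 15 / 3 = 5, so 3 divides 15  ✓
(3) X = 1 lies in [0, 1]  ✓
(4) S + X = 14; 14 mod 4 = 2, not 1  ✗
(5) Y + X + V = 6 + 1 + 15 = 22  ✓
(6) values 1 <= 6 <= 15  ✓

Violated: 1, 4.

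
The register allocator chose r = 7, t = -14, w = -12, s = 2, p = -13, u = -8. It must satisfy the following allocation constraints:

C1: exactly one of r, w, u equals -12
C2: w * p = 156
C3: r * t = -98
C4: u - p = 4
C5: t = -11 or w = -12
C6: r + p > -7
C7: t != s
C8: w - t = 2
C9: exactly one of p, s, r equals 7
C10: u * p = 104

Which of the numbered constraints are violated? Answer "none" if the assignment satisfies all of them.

Constraint 4 does not hold.

C1: r=7, w=-12, u=-8; 1 of them equals -12 — holds.
C2: w * p = -12 * (-13) = 156 — holds.
C3: r * t = 7 * (-14) = -98 — holds.
C4: u - p = -8 - (-13) = 5, not 4 — fails.
C5: t = -14 ≠ -11, but w = -12 = -12 (second disjunct) — holds.
C6: r + p = 7 + (-13) = -6; -6 > -7 — holds.
C7: t = -14, s = 2; distinct — holds.
C8: w - t = -12 - (-14) = 2 — holds.
C9: p=-13, s=2, r=7; 1 of them equals 7 — holds.
C10: u * p = -8 * (-13) = 104 — holds.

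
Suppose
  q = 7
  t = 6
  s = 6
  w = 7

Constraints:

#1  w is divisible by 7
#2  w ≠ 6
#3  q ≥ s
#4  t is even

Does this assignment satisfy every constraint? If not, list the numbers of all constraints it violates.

#1 7 / 7 = 1, so 7 divides 7 — holds.
#2 w = 7, and 7 ≠ 6 — holds.
#3 q = 7, s = 6; 7 ≥ 6 — holds.
#4 t = 6 is even — holds.

Yes — all constraints hold.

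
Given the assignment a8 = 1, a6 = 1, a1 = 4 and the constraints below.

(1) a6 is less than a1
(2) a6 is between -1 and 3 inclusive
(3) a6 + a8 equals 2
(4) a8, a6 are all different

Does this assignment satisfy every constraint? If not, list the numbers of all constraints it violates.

(1) a6 = 1, a1 = 4; 1 < 4  ✔
(2) a6 = 1 lies in [-1, 3]  ✔
(3) a6 + a8 = 1 + 1 = 2  ✔
(4) a8 = a6 = 1, not all different  ✘

The assignment fails constraint 4.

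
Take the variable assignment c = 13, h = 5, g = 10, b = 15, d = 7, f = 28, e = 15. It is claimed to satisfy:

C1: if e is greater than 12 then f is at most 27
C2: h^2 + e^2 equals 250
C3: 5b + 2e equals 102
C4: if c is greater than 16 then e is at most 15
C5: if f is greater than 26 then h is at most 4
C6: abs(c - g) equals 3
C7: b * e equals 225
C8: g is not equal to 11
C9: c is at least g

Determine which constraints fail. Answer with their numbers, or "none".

Constraints 1, 3, 5 are violated.

C1: e = 15 > 12, so we need f ≤ 27; but f = 28 > 27 — violated.
C2: h^2 + e^2 = 5^2 + 15^2 = 25 + 225 = 250 — satisfied.
C3: 5b + 2e = 5(15) + 2(15) = 105, not 102 — violated.
C4: c = 13, not > 16; antecedent false, conditional vacuously true — satisfied.
C5: f = 28 > 26, so we need h ≤ 4; but h = 5 > 4 — violated.
C6: abs(13 - 10) = 3 — satisfied.
C7: b * e = 15 * 15 = 225 — satisfied.
C8: g = 10, and 10 ≠ 11 — satisfied.
C9: c = 13, g = 10; 13 ≥ 10 — satisfied.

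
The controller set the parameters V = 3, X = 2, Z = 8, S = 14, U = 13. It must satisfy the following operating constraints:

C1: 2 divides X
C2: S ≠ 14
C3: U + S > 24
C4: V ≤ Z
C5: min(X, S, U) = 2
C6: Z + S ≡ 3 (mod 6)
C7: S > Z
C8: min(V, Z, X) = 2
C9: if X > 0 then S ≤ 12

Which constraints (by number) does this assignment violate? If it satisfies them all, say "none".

Constraints 2, 6, 9 are violated.

C1: 2 / 2 = 1, so 2 divides 2 — satisfied.
C2: S = 14, but 14 is required to differ — violated.
C3: U + S = 13 + 14 = 27; 27 > 24 — satisfied.
C4: V = 3, Z = 8; 3 ≤ 8 — satisfied.
C5: min(2, 14, 13) = 2 — satisfied.
C6: Z + S = 22; 22 mod 6 = 4, not 3 — violated.
C7: S = 14, Z = 8; 14 > 8 — satisfied.
C8: min(3, 8, 2) = 2 — satisfied.
C9: X = 2 > 0, so we need S ≤ 12; but S = 14 > 12 — violated.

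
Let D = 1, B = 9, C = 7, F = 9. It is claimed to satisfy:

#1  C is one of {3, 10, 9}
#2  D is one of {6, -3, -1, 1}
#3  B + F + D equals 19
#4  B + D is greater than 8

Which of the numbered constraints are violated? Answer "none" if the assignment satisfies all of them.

#1 C = 7 is not in {3, 10, 9}  FAIL
#2 D = 1 is in {6, -3, -1, 1}  OK
#3 B + F + D = 9 + 9 + 1 = 19  OK
#4 B + D = 9 + 1 = 10; 10 > 8  OK

Violated: 1.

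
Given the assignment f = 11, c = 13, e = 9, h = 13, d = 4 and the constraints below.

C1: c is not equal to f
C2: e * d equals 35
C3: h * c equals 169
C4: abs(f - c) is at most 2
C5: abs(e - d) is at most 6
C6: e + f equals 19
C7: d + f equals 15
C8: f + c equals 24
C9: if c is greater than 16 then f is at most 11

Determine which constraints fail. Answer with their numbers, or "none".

C1: c = 13, f = 11; distinct  holds
C2: e * d = 9 * 4 = 36, not 35  fails
C3: h * c = 13 * 13 = 169  holds
C4: abs(11 - 13) = 2; 2 ≤ 2  holds
C5: abs(9 - 4) = 5; 5 ≤ 6  holds
C6: e + f = 9 + 11 = 20, not 19  fails
C7: d + f = 4 + 11 = 15  holds
C8: f + c = 11 + 13 = 24  holds
C9: c = 13, not > 16; antecedent false, conditional vacuously true  holds

Violated: 2 and 6.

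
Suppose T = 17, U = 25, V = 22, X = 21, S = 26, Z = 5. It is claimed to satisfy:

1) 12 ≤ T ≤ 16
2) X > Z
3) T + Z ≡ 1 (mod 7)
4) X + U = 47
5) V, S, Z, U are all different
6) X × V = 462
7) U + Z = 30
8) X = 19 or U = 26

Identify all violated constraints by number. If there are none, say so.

1) T = 17 is outside [12, 16] — does not hold.
2) X = 21, Z = 5; 21 > 5 — holds.
3) T + Z = 22; 22 mod 7 = 1 — holds.
4) X + U = 21 + 25 = 46, not 47 — does not hold.
5) values 22, 26, 5, 25 are pairwise distinct — holds.
6) X × V = 21 × 22 = 462 — holds.
7) U + Z = 25 + 5 = 30 — holds.
8) X = 21 ≠ 19 and U = 25 ≠ 26; both disjuncts false — does not hold.

Constraints 1, 4, and 8 are violated.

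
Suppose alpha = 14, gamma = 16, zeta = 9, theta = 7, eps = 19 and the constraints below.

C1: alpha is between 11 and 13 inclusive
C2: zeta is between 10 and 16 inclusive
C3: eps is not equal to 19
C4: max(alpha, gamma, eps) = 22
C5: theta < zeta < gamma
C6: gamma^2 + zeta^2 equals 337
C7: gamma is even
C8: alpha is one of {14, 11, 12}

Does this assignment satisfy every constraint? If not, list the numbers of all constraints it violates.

Constraints 1, 2, 3, 4 do not hold.

C1: alpha = 14 is outside [11, 13]  ✗
C2: zeta = 9 is outside [10, 16]  ✗
C3: eps = 19, but 19 is required to differ  ✗
C4: max(14, 16, 19) = 19, not 22  ✗
C5: values 7 < 9 < 16  ✓
C6: gamma^2 + zeta^2 = 16^2 + 9^2 = 256 + 81 = 337  ✓
C7: gamma = 16 is even  ✓
C8: alpha = 14 is in {14, 11, 12}  ✓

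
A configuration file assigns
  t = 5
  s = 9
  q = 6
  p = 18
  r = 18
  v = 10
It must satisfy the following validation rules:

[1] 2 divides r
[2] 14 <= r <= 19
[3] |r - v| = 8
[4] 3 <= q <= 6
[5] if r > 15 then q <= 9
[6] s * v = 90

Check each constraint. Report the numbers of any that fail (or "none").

Yes — all constraints hold.

[1] 18 / 2 = 9, so 2 divides 18 — satisfied.
[2] r = 18 lies in [14, 19] — satisfied.
[3] |18 - 10| = 8 — satisfied.
[4] q = 6 lies in [3, 6] — satisfied.
[5] r = 18 > 15, so we need q ≤ 9; q = 6 ≤ 9 — satisfied.
[6] s * v = 9 * 10 = 90 — satisfied.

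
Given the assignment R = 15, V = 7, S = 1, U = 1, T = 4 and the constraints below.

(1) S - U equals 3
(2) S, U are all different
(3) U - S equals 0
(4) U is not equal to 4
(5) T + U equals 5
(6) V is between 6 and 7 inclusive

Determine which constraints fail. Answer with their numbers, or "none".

Constraints 1, 2 are violated.

(1) S - U = 1 - 1 = 0, not 3  fails
(2) S = U = 1, not all different  fails
(3) U - S = 1 - 1 = 0  holds
(4) U = 1, and 1 ≠ 4  holds
(5) T + U = 4 + 1 = 5  holds
(6) V = 7 lies in [6, 7]  holds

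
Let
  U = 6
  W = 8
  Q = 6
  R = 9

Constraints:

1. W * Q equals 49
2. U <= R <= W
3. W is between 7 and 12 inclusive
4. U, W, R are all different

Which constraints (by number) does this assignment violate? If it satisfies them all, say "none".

Violated: 1 and 2.

1. W * Q = 8 * 6 = 48, not 49 — violated.
2. values 6, 9, 8; R = 9 is not <= W = 8 — violated.
3. W = 8 lies in [7, 12] — satisfied.
4. values 6, 8, 9 are pairwise distinct — satisfied.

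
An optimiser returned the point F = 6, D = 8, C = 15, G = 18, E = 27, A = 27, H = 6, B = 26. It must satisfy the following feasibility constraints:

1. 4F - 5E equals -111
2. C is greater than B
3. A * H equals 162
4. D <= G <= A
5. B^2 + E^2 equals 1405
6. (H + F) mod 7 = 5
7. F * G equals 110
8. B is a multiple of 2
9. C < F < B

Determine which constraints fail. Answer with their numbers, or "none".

No — constraints 2, 7, and 9 are not satisfied.

1. 4F - 5E = 4(6) - 5(27) = -111  holds
2. C = 15, B = 26; 15 ≤ 26 (want >)  fails
3. A * H = 27 * 6 = 162  holds
4. values 8 <= 18 <= 27  holds
5. B^2 + E^2 = 26^2 + 27^2 = 676 + 729 = 1405  holds
6. H + F = 12; 12 mod 7 = 5  holds
7. F * G = 6 * 18 = 108, not 110  fails
8. 26 / 2 = 13, so 2 divides 26  holds
9. values 15, 6, 26; C = 15 is not < F = 6  fails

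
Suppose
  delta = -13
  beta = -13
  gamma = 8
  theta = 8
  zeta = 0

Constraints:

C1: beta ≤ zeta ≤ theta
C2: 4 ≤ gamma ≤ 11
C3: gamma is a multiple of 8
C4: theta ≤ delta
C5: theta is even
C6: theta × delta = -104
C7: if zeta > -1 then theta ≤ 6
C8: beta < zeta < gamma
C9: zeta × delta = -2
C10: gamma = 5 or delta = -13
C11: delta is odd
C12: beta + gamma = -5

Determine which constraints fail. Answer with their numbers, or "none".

C1: values -13 ≤ 0 ≤ 8  ✓
C2: gamma = 8 lies in [4, 11]  ✓
C3: 8 / 8 = 1, so 8 divides 8  ✓
C4: theta = 8, delta = -13; 8 > -13 (want ≤)  ✗
C5: theta = 8 is even  ✓
C6: theta × delta = 8 × (-13) = -104  ✓
C7: zeta = 0 > -1, so we need theta ≤ 6; but theta = 8 > 6  ✗
C8: values -13 < 0 < 8  ✓
C9: zeta × delta = 0 × (-13) = 0, not -2  ✗
C10: gamma = 8 ≠ 5, but delta = -13 = -13 (second disjunct)  ✓
C11: delta = -13 is odd  ✓
C12: beta + gamma = -13 + 8 = -5  ✓

No — constraints 4, 7, 9 are not satisfied.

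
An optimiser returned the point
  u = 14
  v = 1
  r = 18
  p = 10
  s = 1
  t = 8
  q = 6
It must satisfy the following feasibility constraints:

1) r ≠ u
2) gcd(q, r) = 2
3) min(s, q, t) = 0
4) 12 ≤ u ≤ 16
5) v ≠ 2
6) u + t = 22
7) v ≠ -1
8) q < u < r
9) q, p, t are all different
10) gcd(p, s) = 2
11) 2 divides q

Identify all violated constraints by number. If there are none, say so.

No — constraints 2, 3, and 10 are not satisfied.

1) r = 18, u = 14; distinct — OK.
2) gcd(6, 18) = 6, not 2 — violated.
3) min(1, 6, 8) = 1, not 0 — violated.
4) u = 14 lies in [12, 16] — OK.
5) v = 1, and 1 ≠ 2 — OK.
6) u + t = 14 + 8 = 22 — OK.
7) v = 1, and 1 ≠ -1 — OK.
8) values 6 < 14 < 18 — OK.
9) values 6, 10, 8 are pairwise distinct — OK.
10) gcd(10, 1) = 1, not 2 — violated.
11) 6 / 2 = 3, so 2 divides 6 — OK.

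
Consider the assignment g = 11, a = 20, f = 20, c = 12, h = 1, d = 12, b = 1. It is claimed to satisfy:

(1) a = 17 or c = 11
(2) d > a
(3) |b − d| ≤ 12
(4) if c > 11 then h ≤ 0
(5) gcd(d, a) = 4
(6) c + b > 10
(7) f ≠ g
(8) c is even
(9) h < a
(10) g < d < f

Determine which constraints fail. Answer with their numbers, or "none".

(1) a = 20 ≠ 17 and c = 12 ≠ 11; both disjuncts false — violated.
(2) d = 12, a = 20; 12 ≤ 20 (want >) — violated.
(3) |1 − 12| = 11; 11 ≤ 12 — OK.
(4) c = 12 > 11, so we need h ≤ 0; but h = 1 > 0 — violated.
(5) gcd(12, 20) = 4 — OK.
(6) c + b = 12 + 1 = 13; 13 > 10 — OK.
(7) f = 20, g = 11; distinct — OK.
(8) c = 12 is even — OK.
(9) h = 1, a = 20; 1 < 20 — OK.
(10) values 11 < 12 < 20 — OK.

The assignment fails constraints 1, 2, and 4.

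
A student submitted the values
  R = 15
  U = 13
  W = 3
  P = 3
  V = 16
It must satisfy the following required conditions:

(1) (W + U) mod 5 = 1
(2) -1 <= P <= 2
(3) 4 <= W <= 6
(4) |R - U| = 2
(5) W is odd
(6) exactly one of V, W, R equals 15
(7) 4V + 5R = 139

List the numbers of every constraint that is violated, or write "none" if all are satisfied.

Constraints 2, 3 do not hold.

(1) W + U = 16; 16 mod 5 = 1 — satisfied.
(2) P = 3 is outside [-1, 2] — violated.
(3) W = 3 is outside [4, 6] — violated.
(4) |15 - 13| = 2 — satisfied.
(5) W = 3 is odd — satisfied.
(6) V=16, W=3, R=15; 1 of them equals 15 — satisfied.
(7) 4V + 5R = 4(16) + 5(15) = 139 — satisfied.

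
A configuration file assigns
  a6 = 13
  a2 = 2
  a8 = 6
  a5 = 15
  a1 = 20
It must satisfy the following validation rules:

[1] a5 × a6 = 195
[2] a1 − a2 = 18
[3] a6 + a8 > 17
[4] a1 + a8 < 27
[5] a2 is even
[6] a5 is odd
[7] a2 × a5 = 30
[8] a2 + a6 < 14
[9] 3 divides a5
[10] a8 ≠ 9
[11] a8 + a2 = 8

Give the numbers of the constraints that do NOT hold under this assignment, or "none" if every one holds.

[1] a5 × a6 = 15 × 13 = 195 — satisfied.
[2] a1 − a2 = 20 − 2 = 18 — satisfied.
[3] a6 + a8 = 13 + 6 = 19; 19 > 17 — satisfied.
[4] a1 + a8 = 20 + 6 = 26; 26 < 27 — satisfied.
[5] a2 = 2 is even — satisfied.
[6] a5 = 15 is odd — satisfied.
[7] a2 × a5 = 2 × 15 = 30 — satisfied.
[8] a2 + a6 = 2 + 13 = 15; 15 ≥ 14, bound 14 not met — violated.
[9] 15 / 3 = 5, so 3 divides 15 — satisfied.
[10] a8 = 6, and 6 ≠ 9 — satisfied.
[11] a8 + a2 = 6 + 2 = 8 — satisfied.

The assignment fails constraint 8.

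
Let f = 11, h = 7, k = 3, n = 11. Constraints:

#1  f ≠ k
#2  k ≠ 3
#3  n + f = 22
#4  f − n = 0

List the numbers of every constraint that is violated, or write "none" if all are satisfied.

Constraint 2 does not hold.

#1 f = 11, k = 3; distinct — holds.
#2 k = 3, but 3 is required to differ — fails.
#3 n + f = 11 + 11 = 22 — holds.
#4 f − n = 11 − 11 = 0 — holds.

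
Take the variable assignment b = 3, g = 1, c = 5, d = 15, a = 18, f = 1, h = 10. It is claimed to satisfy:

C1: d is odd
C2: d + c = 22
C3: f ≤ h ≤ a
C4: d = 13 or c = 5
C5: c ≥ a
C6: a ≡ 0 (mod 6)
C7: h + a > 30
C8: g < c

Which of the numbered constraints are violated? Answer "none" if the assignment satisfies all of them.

C1: d = 15 is odd — holds.
C2: d + c = 15 + 5 = 20, not 22 — fails.
C3: values 1 ≤ 10 ≤ 18 — holds.
C4: d = 15 ≠ 13, but c = 5 = 5 (second disjunct) — holds.
C5: c = 5, a = 18; 5 < 18 (want ≥) — fails.
C6: 18 mod 6 = 0 — holds.
C7: h + a = 10 + 18 = 28; 28 ≤ 30, bound 30 not met — fails.
C8: g = 1, c = 5; 1 < 5 — holds.

Violated: 2, 5, and 7.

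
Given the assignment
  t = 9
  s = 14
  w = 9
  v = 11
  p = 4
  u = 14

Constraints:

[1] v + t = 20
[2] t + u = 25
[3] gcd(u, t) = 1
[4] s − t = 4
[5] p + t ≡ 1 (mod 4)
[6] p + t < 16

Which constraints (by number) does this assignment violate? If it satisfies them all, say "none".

Constraints 2, 4 are violated.

[1] v + t = 11 + 9 = 20  OK
[2] t + u = 9 + 14 = 23, not 25  FAIL
[3] gcd(14, 9) = 1  OK
[4] s − t = 14 − 9 = 5, not 4  FAIL
[5] p + t = 13; 13 mod 4 = 1  OK
[6] p + t = 4 + 9 = 13; 13 < 16  OK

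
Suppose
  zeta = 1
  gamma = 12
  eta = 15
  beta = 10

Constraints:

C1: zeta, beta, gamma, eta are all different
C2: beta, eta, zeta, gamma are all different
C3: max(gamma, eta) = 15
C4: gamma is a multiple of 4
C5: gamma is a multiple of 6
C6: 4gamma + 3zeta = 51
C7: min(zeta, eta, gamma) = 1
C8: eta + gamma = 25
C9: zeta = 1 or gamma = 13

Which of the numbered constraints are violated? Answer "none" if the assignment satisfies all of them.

C1: values 1, 10, 12, 15 are pairwise distinct — holds.
C2: values 10, 15, 1, 12 are pairwise distinct — holds.
C3: max(12, 15) = 15 — holds.
C4: 12 / 4 = 3, so 4 divides 12 — holds.
C5: 12 / 6 = 2, so 6 divides 12 — holds.
C6: 4gamma + 3zeta = 4(12) + 3(1) = 51 — holds.
C7: min(1, 15, 12) = 1 — holds.
C8: eta + gamma = 15 + 12 = 27, not 25 — fails.
C9: zeta = 1 = 1 (first disjunct) — holds.

Constraint 8 is violated.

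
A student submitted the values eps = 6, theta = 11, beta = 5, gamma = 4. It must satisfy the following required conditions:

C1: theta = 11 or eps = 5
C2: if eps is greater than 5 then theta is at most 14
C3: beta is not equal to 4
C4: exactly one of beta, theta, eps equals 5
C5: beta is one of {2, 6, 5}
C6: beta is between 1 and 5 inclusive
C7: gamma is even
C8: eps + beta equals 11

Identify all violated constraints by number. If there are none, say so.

All constraints are satisfied.

C1: theta = 11 = 11 (first disjunct) — holds.
C2: eps = 6 > 5, so we need theta ≤ 14; theta = 11 ≤ 14 — holds.
C3: beta = 5, and 5 ≠ 4 — holds.
C4: beta=5, theta=11, eps=6; 1 of them equals 5 — holds.
C5: beta = 5 is in {2, 6, 5} — holds.
C6: beta = 5 lies in [1, 5] — holds.
C7: gamma = 4 is even — holds.
C8: eps + beta = 6 + 5 = 11 — holds.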